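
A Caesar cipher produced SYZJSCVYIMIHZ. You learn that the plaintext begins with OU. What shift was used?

4

From the crib: S(18)−O(14)=4, so the shift is 4.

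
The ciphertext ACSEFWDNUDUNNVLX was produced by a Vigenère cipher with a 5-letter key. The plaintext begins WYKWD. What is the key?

Subtract each crib letter from the matching ciphertext letter (mod 26):
A(0)−W(22)=-22≡4 → E
C(2)−Y(24)=-22≡4 → E
S(18)−K(10)=8 → I
E(4)−W(22)=-18≡8 → I
F(5)−D(3)=2 → C

EEIIC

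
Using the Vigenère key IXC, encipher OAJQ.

WXLY

Repeat the key across the message: IXCI
O(14)+I(8): 22 → W
A(0)+X(23): 23 → X
J(9)+C(2): 11 → L
Q(16)+I(8): 24 → Y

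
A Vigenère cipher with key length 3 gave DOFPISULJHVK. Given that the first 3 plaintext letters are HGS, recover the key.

WIN

Subtract each crib letter from the matching ciphertext letter (mod 26):
D(3)−H(7)=-4≡22 → W
O(14)−G(6)=8 → I
F(5)−S(18)=-13≡13 → N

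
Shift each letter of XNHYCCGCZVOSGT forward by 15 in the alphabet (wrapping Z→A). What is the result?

MCWNRRVROKDHVI

X(23): 23+15=38≡12 → M
N(13): 13+15=28≡2 → C
H(7): 7+15=22 → W
Y(24): 24+15=39≡13 → N
C(2): 2+15=17 → R
C(2): 2+15=17 → R
G(6): 6+15=21 → V
C(2): 2+15=17 → R
Z(25): 25+15=40≡14 → O
V(21): 21+15=36≡10 → K
O(14): 14+15=29≡3 → D
S(18): 18+15=33≡7 → H
G(6): 6+15=21 → V
T(19): 19+15=34≡8 → I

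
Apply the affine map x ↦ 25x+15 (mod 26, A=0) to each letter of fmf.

f(5): 25·5+15=140≡10 → k
m(12): 25·12+15=315≡3 → d
f(5): 25·5+15=140≡10 → k

kdk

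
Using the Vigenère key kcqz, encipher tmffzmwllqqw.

Repeat the key across the message: kcqzkcqzkcqz
t(19)+k(10): 29≡3 → d
m(12)+c(2): 14 → o
f(5)+q(16): 21 → v
f(5)+z(25): 30≡4 → e
z(25)+k(10): 35≡9 → j
m(12)+c(2): 14 → o
w(22)+q(16): 38≡12 → m
l(11)+z(25): 36≡10 → k
l(11)+k(10): 21 → v
q(16)+c(2): 18 → s
q(16)+q(16): 32≡6 → g
w(22)+z(25): 47≡21 → v

dovejomkvsgv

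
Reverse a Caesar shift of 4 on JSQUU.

J(9): 9−4=5 → F
S(18): 18−4=14 → O
Q(16): 16−4=12 → M
U(20): 20−4=16 → Q
U(20): 20−4=16 → Q

FOMQQ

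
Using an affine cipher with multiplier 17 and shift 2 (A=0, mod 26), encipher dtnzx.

bnpld

d(3): 17·3+2=53≡1 → b
t(19): 17·19+2=325≡13 → n
n(13): 17·13+2=223≡15 → p
z(25): 17·25+2=427≡11 → l
x(23): 17·23+2=393≡3 → d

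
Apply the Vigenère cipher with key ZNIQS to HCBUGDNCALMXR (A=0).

GPJKYCAKQDLKZ

Repeat the key across the message: ZNIQSZNIQSZNI
H(7)+Z(25): 32≡6 → G
C(2)+N(13): 15 → P
B(1)+I(8): 9 → J
U(20)+Q(16): 36≡10 → K
G(6)+S(18): 24 → Y
D(3)+Z(25): 28≡2 → C
N(13)+N(13): 26≡0 → A
C(2)+I(8): 10 → K
A(0)+Q(16): 16 → Q
L(11)+S(18): 29≡3 → D
M(12)+Z(25): 37≡11 → L
X(23)+N(13): 36≡10 → K
R(17)+I(8): 25 → Z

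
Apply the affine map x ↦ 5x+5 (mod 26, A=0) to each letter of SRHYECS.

RMOVZPR

S(18): 5·18+5=95≡17 → R
R(17): 5·17+5=90≡12 → M
H(7): 5·7+5=40≡14 → O
Y(24): 5·24+5=125≡21 → V
E(4): 5·4+5=25 → Z
C(2): 5·2+5=15 → P
S(18): 5·18+5=95≡17 → R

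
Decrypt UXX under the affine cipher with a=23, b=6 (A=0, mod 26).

The inverse of 23 mod 26 is 17, since 23·17=391≡1. Apply D(y)=17·(y−6) mod 26:
U(20): 17·(20−6)=238≡4 → E
X(23): 17·(23−6)=289≡3 → D
X(23): 17·(23−6)=289≡3 → D

EDD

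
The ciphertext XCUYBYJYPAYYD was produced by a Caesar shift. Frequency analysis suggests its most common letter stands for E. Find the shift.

20

The most frequent ciphertext letter is Y (appears 5 times).
Y is position 24; E is position 4.
Shift = 20.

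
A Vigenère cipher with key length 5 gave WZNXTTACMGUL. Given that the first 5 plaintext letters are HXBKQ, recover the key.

PCMND

Subtract each crib letter from the matching ciphertext letter (mod 26):
W(22)−H(7)=15 → P
Z(25)−X(23)=2 → C
N(13)−B(1)=12 → M
X(23)−K(10)=13 → N
T(19)−Q(16)=3 → D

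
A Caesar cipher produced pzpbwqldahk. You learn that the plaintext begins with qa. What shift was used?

From the crib: p(15)−q(16)=-1≡25, so the shift is 25.

25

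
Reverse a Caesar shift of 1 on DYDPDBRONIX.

CXCOCAQNMHW

D(3): 3−1=2 → C
Y(24): 24−1=23 → X
D(3): 3−1=2 → C
P(15): 15−1=14 → O
D(3): 3−1=2 → C
B(1): 1−1=0 → A
R(17): 17−1=16 → Q
O(14): 14−1=13 → N
N(13): 13−1=12 → M
I(8): 8−1=7 → H
X(23): 23−1=22 → W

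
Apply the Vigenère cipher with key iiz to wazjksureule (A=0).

eiyrsrczdctd

Repeat the key across the message: iiziiziiziiz
w(22)+i(8): 30≡4 → e
a(0)+i(8): 8 → i
z(25)+z(25): 50≡24 → y
j(9)+i(8): 17 → r
k(10)+i(8): 18 → s
s(18)+z(25): 43≡17 → r
u(20)+i(8): 28≡2 → c
r(17)+i(8): 25 → z
e(4)+z(25): 29≡3 → d
u(20)+i(8): 28≡2 → c
l(11)+i(8): 19 → t
e(4)+z(25): 29≡3 → d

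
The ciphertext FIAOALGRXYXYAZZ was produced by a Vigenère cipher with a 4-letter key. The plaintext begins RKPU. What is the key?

OYLU

Subtract each crib letter from the matching ciphertext letter (mod 26):
F(5)−R(17)=-12≡14 → O
I(8)−K(10)=-2≡24 → Y
A(0)−P(15)=-15≡11 → L
O(14)−U(20)=-6≡20 → U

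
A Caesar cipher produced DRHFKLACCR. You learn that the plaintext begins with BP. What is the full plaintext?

BPFDIJYAAP

From the crib: D(3)−B(1)=2, so the shift is 2.
Subtract 2 from each ciphertext letter:
D(3): 3−2=1 → B
R(17): 17−2=15 → P
H(7): 7−2=5 → F
F(5): 5−2=3 → D
K(10): 10−2=8 → I
L(11): 11−2=9 → J
A(0): 0−2=-2≡24 → Y
C(2): 2−2=0 → A
C(2): 2−2=0 → A
R(17): 17−2=15 → P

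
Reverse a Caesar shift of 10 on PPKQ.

FFAG

P(15): 15−10=5 → F
P(15): 15−10=5 → F
K(10): 10−10=0 → A
Q(16): 16−10=6 → G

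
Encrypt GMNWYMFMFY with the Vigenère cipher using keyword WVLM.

Repeat the key across the message: WVLMWVLMWV
G(6)+W(22): 28≡2 → C
M(12)+V(21): 33≡7 → H
N(13)+L(11): 24 → Y
W(22)+M(12): 34≡8 → I
Y(24)+W(22): 46≡20 → U
M(12)+V(21): 33≡7 → H
F(5)+L(11): 16 → Q
M(12)+M(12): 24 → Y
F(5)+W(22): 27≡1 → B
Y(24)+V(21): 45≡19 → T

CHYIUHQYBT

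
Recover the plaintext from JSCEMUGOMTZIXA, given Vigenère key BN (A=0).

Repeat the key across the ciphertext: BNBNBNBNBNBNBN
J(9)−B(1): 8 → I
S(18)−N(13): 5 → F
C(2)−B(1): 1 → B
E(4)−N(13): -9≡17 → R
M(12)−B(1): 11 → L
U(20)−N(13): 7 → H
G(6)−B(1): 5 → F
O(14)−N(13): 1 → B
M(12)−B(1): 11 → L
T(19)−N(13): 6 → G
Z(25)−B(1): 24 → Y
I(8)−N(13): -5≡21 → V
X(23)−B(1): 22 → W
A(0)−N(13): -13≡13 → N

IFBRLHFBLGYVWN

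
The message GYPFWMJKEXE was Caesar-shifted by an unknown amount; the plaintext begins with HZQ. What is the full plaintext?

HZQGXNKLFYF

From the crib: G(6)−H(7)=-1≡25, so the shift is 25.
Subtract 25 from each ciphertext letter:
G(6): 6−25=-19≡7 → H
Y(24): 24−25=-1≡25 → Z
P(15): 15−25=-10≡16 → Q
F(5): 5−25=-20≡6 → G
W(22): 22−25=-3≡23 → X
M(12): 12−25=-13≡13 → N
J(9): 9−25=-16≡10 → K
K(10): 10−25=-15≡11 → L
E(4): 4−25=-21≡5 → F
X(23): 23−25=-2≡24 → Y
E(4): 4−25=-21≡5 → F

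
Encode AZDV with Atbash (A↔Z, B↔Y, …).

ZAWE

A(0) → Z(25)
Z(25) → A(0)
D(3) → W(22)
V(21) → E(4)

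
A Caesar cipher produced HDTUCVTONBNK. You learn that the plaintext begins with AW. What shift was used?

From the crib: H(7)−A(0)=7, so the shift is 7.

7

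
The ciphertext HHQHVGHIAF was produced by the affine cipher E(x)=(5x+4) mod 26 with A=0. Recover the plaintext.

LLSLTQLGUV

The inverse of 5 mod 26 is 21, since 5·21=105≡1. Apply D(y)=21·(y−4) mod 26:
H(7): 21·(7−4)=63≡11 → L
H(7): 21·(7−4)=63≡11 → L
Q(16): 21·(16−4)=252≡18 → S
H(7): 21·(7−4)=63≡11 → L
V(21): 21·(21−4)=357≡19 → T
G(6): 21·(6−4)=42≡16 → Q
H(7): 21·(7−4)=63≡11 → L
I(8): 21·(8−4)=84≡6 → G
A(0): 21·(0−4)=-84≡20 → U
F(5): 21·(5−4)=21 → V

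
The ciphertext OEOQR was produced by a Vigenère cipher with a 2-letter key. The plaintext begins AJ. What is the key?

Subtract each crib letter from the matching ciphertext letter (mod 26):
O(14)−A(0)=14 → O
E(4)−J(9)=-5≡21 → V

OV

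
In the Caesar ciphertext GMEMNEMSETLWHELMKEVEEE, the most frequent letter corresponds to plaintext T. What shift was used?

11

The most frequent ciphertext letter is E (appears 8 times).
E is position 4; T is position 19.
Shift = -15≡11.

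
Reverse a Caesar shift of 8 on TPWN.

LHOF

T(19): 19−8=11 → L
P(15): 15−8=7 → H
W(22): 22−8=14 → O
N(13): 13−8=5 → F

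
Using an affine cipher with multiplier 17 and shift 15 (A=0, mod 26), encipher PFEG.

P(15): 17·15+15=270≡10 → K
F(5): 17·5+15=100≡22 → W
E(4): 17·4+15=83≡5 → F
G(6): 17·6+15=117≡13 → N

KWFN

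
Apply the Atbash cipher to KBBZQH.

K(10) → P(15)
B(1) → Y(24)
B(1) → Y(24)
Z(25) → A(0)
Q(16) → J(9)
H(7) → S(18)

PYYAJS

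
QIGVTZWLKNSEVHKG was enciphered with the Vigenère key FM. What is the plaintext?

Repeat the key across the ciphertext: FMFMFMFMFMFMFMFM
Q(16)−F(5): 11 → L
I(8)−M(12): -4≡22 → W
G(6)−F(5): 1 → B
V(21)−M(12): 9 → J
T(19)−F(5): 14 → O
Z(25)−M(12): 13 → N
W(22)−F(5): 17 → R
L(11)−M(12): -1≡25 → Z
K(10)−F(5): 5 → F
N(13)−M(12): 1 → B
S(18)−F(5): 13 → N
E(4)−M(12): -8≡18 → S
V(21)−F(5): 16 → Q
H(7)−M(12): -5≡21 → V
K(10)−F(5): 5 → F
G(6)−M(12): -6≡20 → U

LWBJONRZFBNSQVFU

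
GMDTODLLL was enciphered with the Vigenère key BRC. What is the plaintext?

Repeat the key across the ciphertext: BRCBRCBRC
G(6)−B(1): 5 → F
M(12)−R(17): -5≡21 → V
D(3)−C(2): 1 → B
T(19)−B(1): 18 → S
O(14)−R(17): -3≡23 → X
D(3)−C(2): 1 → B
L(11)−B(1): 10 → K
L(11)−R(17): -6≡20 → U
L(11)−C(2): 9 → J

FVBSXBKUJ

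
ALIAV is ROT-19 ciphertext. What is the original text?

HSPHC

A(0): 0−19=-19≡7 → H
L(11): 11−19=-8≡18 → S
I(8): 8−19=-11≡15 → P
A(0): 0−19=-19≡7 → H
V(21): 21−19=2 → C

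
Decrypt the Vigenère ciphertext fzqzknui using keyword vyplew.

kbbogrzk

Repeat the key across the ciphertext: vyplewvy
f(5)−v(21): -16≡10 → k
z(25)−y(24): 1 → b
q(16)−p(15): 1 → b
z(25)−l(11): 14 → o
k(10)−e(4): 6 → g
n(13)−w(22): -9≡17 → r
u(20)−v(21): -1≡25 → z
i(8)−y(24): -16≡10 → k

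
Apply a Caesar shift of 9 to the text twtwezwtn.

cfcfnifcw

t(19): 19+9=28≡2 → c
w(22): 22+9=31≡5 → f
t(19): 19+9=28≡2 → c
w(22): 22+9=31≡5 → f
e(4): 4+9=13 → n
z(25): 25+9=34≡8 → i
w(22): 22+9=31≡5 → f
t(19): 19+9=28≡2 → c
n(13): 13+9=22 → w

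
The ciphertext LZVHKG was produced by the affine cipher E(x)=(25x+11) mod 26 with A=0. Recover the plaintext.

AMQEBF

The inverse of 25 mod 26 is 25, since 25·25=625≡1. Apply D(y)=25·(y−11) mod 26:
L(11): 25·(11−11)=0 → A
Z(25): 25·(25−11)=350≡12 → M
V(21): 25·(21−11)=250≡16 → Q
H(7): 25·(7−11)=-100≡4 → E
K(10): 25·(10−11)=-25≡1 → B
G(6): 25·(6−11)=-125≡5 → F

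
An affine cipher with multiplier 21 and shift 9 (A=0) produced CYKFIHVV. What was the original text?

The inverse of 21 mod 26 is 5, since 21·5=105≡1. Apply D(y)=5·(y−9) mod 26:
C(2): 5·(2−9)=-35≡17 → R
Y(24): 5·(24−9)=75≡23 → X
K(10): 5·(10−9)=5 → F
F(5): 5·(5−9)=-20≡6 → G
I(8): 5·(8−9)=-5≡21 → V
H(7): 5·(7−9)=-10≡16 → Q
V(21): 5·(21−9)=60≡8 → I
V(21): 5·(21−9)=60≡8 → I

RXFGVQII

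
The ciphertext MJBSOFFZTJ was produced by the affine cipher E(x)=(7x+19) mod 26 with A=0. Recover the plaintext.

The inverse of 7 mod 26 is 15, since 7·15=105≡1. Apply D(y)=15·(y−19) mod 26:
M(12): 15·(12−19)=-105≡25 → Z
J(9): 15·(9−19)=-150≡6 → G
B(1): 15·(1−19)=-270≡16 → Q
S(18): 15·(18−19)=-15≡11 → L
O(14): 15·(14−19)=-75≡3 → D
F(5): 15·(5−19)=-210≡24 → Y
F(5): 15·(5−19)=-210≡24 → Y
Z(25): 15·(25−19)=90≡12 → M
T(19): 15·(19−19)=0 → A
J(9): 15·(9−19)=-150≡6 → G

ZGQLDYYMAG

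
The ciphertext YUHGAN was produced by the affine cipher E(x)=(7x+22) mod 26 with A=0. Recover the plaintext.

The inverse of 7 mod 26 is 15, since 7·15=105≡1. Apply D(y)=15·(y−22) mod 26:
Y(24): 15·(24−22)=30≡4 → E
U(20): 15·(20−22)=-30≡22 → W
H(7): 15·(7−22)=-225≡9 → J
G(6): 15·(6−22)=-240≡20 → U
A(0): 15·(0−22)=-330≡8 → I
N(13): 15·(13−22)=-135≡21 → V

EWJUIV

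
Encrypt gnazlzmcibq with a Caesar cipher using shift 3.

jqdcocpflet

g(6): 6+3=9 → j
n(13): 13+3=16 → q
a(0): 0+3=3 → d
z(25): 25+3=28≡2 → c
l(11): 11+3=14 → o
z(25): 25+3=28≡2 → c
m(12): 12+3=15 → p
c(2): 2+3=5 → f
i(8): 8+3=11 → l
b(1): 1+3=4 → e
q(16): 16+3=19 → t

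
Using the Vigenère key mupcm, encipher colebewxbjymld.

oiagnqqmdvkgaf

Repeat the key across the message: mupcmmupcmmupc
c(2)+m(12): 14 → o
o(14)+u(20): 34≡8 → i
l(11)+p(15): 26≡0 → a
e(4)+c(2): 6 → g
b(1)+m(12): 13 → n
e(4)+m(12): 16 → q
w(22)+u(20): 42≡16 → q
x(23)+p(15): 38≡12 → m
b(1)+c(2): 3 → d
j(9)+m(12): 21 → v
y(24)+m(12): 36≡10 → k
m(12)+u(20): 32≡6 → g
l(11)+p(15): 26≡0 → a
d(3)+c(2): 5 → f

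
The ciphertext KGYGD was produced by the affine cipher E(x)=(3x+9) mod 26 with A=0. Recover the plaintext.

JZFZY

The inverse of 3 mod 26 is 9, since 3·9=27≡1. Apply D(y)=9·(y−9) mod 26:
K(10): 9·(10−9)=9 → J
G(6): 9·(6−9)=-27≡25 → Z
Y(24): 9·(24−9)=135≡5 → F
G(6): 9·(6−9)=-27≡25 → Z
D(3): 9·(3−9)=-54≡24 → Y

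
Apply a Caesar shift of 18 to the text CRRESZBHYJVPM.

C(2): 2+18=20 → U
R(17): 17+18=35≡9 → J
R(17): 17+18=35≡9 → J
E(4): 4+18=22 → W
S(18): 18+18=36≡10 → K
Z(25): 25+18=43≡17 → R
B(1): 1+18=19 → T
H(7): 7+18=25 → Z
Y(24): 24+18=42≡16 → Q
J(9): 9+18=27≡1 → B
V(21): 21+18=39≡13 → N
P(15): 15+18=33≡7 → H
M(12): 12+18=30≡4 → E

UJJWKRTZQBNHE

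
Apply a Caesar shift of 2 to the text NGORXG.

PIQTZI

N(13): 13+2=15 → P
G(6): 6+2=8 → I
O(14): 14+2=16 → Q
R(17): 17+2=19 → T
X(23): 23+2=25 → Z
G(6): 6+2=8 → I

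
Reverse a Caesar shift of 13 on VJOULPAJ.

V(21): 21−13=8 → I
J(9): 9−13=-4≡22 → W
O(14): 14−13=1 → B
U(20): 20−13=7 → H
L(11): 11−13=-2≡24 → Y
P(15): 15−13=2 → C
A(0): 0−13=-13≡13 → N
J(9): 9−13=-4≡22 → W

IWBHYCNW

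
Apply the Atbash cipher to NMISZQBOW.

MNRHAJYLD

N(13) → M(12)
M(12) → N(13)
I(8) → R(17)
S(18) → H(7)
Z(25) → A(0)
Q(16) → J(9)
B(1) → Y(24)
O(14) → L(11)
W(22) → D(3)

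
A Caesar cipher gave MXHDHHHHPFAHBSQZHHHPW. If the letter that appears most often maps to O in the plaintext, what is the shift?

The most frequent ciphertext letter is H (appears 9 times).
H is position 7; O is position 14.
Shift = -7≡19.

19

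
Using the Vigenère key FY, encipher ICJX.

Repeat the key across the message: FYFY
I(8)+F(5): 13 → N
C(2)+Y(24): 26≡0 → A
J(9)+F(5): 14 → O
X(23)+Y(24): 47≡21 → V

NAOV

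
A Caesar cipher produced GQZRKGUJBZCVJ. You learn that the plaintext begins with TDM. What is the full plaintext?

From the crib: G(6)−T(19)=-13≡13, so the shift is 13.
Subtract 13 from each ciphertext letter:
G(6): 6−13=-7≡19 → T
Q(16): 16−13=3 → D
Z(25): 25−13=12 → M
R(17): 17−13=4 → E
K(10): 10−13=-3≡23 → X
G(6): 6−13=-7≡19 → T
U(20): 20−13=7 → H
J(9): 9−13=-4≡22 → W
B(1): 1−13=-12≡14 → O
Z(25): 25−13=12 → M
C(2): 2−13=-11≡15 → P
V(21): 21−13=8 → I
J(9): 9−13=-4≡22 → W

TDMEXTHWOMPIW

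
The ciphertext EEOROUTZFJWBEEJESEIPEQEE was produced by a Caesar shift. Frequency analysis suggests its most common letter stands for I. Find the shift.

22

The most frequent ciphertext letter is E (appears 9 times).
E is position 4; I is position 8.
Shift = -4≡22.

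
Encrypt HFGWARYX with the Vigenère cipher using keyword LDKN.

Repeat the key across the message: LDKNLDKN
H(7)+L(11): 18 → S
F(5)+D(3): 8 → I
G(6)+K(10): 16 → Q
W(22)+N(13): 35≡9 → J
A(0)+L(11): 11 → L
R(17)+D(3): 20 → U
Y(24)+K(10): 34≡8 → I
X(23)+N(13): 36≡10 → K

SIQJLUIK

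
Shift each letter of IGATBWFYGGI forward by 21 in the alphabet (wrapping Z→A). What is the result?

I(8): 8+21=29≡3 → D
G(6): 6+21=27≡1 → B
A(0): 0+21=21 → V
T(19): 19+21=40≡14 → O
B(1): 1+21=22 → W
W(22): 22+21=43≡17 → R
F(5): 5+21=26≡0 → A
Y(24): 24+21=45≡19 → T
G(6): 6+21=27≡1 → B
G(6): 6+21=27≡1 → B
I(8): 8+21=29≡3 → D

DBVOWRATBBD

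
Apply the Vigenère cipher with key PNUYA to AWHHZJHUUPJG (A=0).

Repeat the key across the message: PNUYAPNUYAPN
A(0)+P(15): 15 → P
W(22)+N(13): 35≡9 → J
H(7)+U(20): 27≡1 → B
H(7)+Y(24): 31≡5 → F
Z(25)+A(0): 25 → Z
J(9)+P(15): 24 → Y
H(7)+N(13): 20 → U
U(20)+U(20): 40≡14 → O
U(20)+Y(24): 44≡18 → S
P(15)+A(0): 15 → P
J(9)+P(15): 24 → Y
G(6)+N(13): 19 → T

PJBFZYUOSPYT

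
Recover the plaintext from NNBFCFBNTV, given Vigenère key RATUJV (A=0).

WNILTKKNAB

Repeat the key across the ciphertext: RATUJVRATU
N(13)−R(17): -4≡22 → W
N(13)−A(0): 13 → N
B(1)−T(19): -18≡8 → I
F(5)−U(20): -15≡11 → L
C(2)−J(9): -7≡19 → T
F(5)−V(21): -16≡10 → K
B(1)−R(17): -16≡10 → K
N(13)−A(0): 13 → N
T(19)−T(19): 0 → A
V(21)−U(20): 1 → B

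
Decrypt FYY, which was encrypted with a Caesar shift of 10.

F(5): 5−10=-5≡21 → V
Y(24): 24−10=14 → O
Y(24): 24−10=14 → O

VOO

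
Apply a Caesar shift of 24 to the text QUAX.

OSYV

Q(16): 16+24=40≡14 → O
U(20): 20+24=44≡18 → S
A(0): 0+24=24 → Y
X(23): 23+24=47≡21 → V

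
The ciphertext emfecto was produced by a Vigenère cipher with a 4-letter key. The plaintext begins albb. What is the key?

ebed

Subtract each crib letter from the matching ciphertext letter (mod 26):
e(4)−a(0)=4 → e
m(12)−l(11)=1 → b
f(5)−b(1)=4 → e
e(4)−b(1)=3 → d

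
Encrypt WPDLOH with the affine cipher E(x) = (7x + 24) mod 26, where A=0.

WZTXSV

W(22): 7·22+24=178≡22 → W
P(15): 7·15+24=129≡25 → Z
D(3): 7·3+24=45≡19 → T
L(11): 7·11+24=101≡23 → X
O(14): 7·14+24=122≡18 → S
H(7): 7·7+24=73≡21 → V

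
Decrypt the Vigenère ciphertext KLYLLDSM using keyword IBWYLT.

CKCNAKKL

Repeat the key across the ciphertext: IBWYLTIB
K(10)−I(8): 2 → C
L(11)−B(1): 10 → K
Y(24)−W(22): 2 → C
L(11)−Y(24): -13≡13 → N
L(11)−L(11): 0 → A
D(3)−T(19): -16≡10 → K
S(18)−I(8): 10 → K
M(12)−B(1): 11 → L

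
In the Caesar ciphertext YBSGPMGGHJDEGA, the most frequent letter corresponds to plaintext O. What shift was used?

18

The most frequent ciphertext letter is G (appears 4 times).
G is position 6; O is position 14.
Shift = -8≡18.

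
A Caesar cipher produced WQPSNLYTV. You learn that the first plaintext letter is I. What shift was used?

14

From the crib: W(22)−I(8)=14, so the shift is 14.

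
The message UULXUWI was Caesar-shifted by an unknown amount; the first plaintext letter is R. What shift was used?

3

From the crib: U(20)−R(17)=3, so the shift is 3.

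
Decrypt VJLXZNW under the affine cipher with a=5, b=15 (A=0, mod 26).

WEUMCKR

The inverse of 5 mod 26 is 21, since 5·21=105≡1. Apply D(y)=21·(y−15) mod 26:
V(21): 21·(21−15)=126≡22 → W
J(9): 21·(9−15)=-126≡4 → E
L(11): 21·(11−15)=-84≡20 → U
X(23): 21·(23−15)=168≡12 → M
Z(25): 21·(25−15)=210≡2 → C
N(13): 21·(13−15)=-42≡10 → K
W(22): 21·(22−15)=147≡17 → R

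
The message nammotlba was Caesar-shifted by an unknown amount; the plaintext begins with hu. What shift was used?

6

From the crib: n(13)−h(7)=6, so the shift is 6.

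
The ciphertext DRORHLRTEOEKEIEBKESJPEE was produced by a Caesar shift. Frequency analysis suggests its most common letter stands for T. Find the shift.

The most frequent ciphertext letter is E (appears 7 times).
E is position 4; T is position 19.
Shift = -15≡11.

11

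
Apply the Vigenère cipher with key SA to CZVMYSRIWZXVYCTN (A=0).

Repeat the key across the message: SASASASASASASASA
C(2)+S(18): 20 → U
Z(25)+A(0): 25 → Z
V(21)+S(18): 39≡13 → N
M(12)+A(0): 12 → M
Y(24)+S(18): 42≡16 → Q
S(18)+A(0): 18 → S
R(17)+S(18): 35≡9 → J
I(8)+A(0): 8 → I
W(22)+S(18): 40≡14 → O
Z(25)+A(0): 25 → Z
X(23)+S(18): 41≡15 → P
V(21)+A(0): 21 → V
Y(24)+S(18): 42≡16 → Q
C(2)+A(0): 2 → C
T(19)+S(18): 37≡11 → L
N(13)+A(0): 13 → N

UZNMQSJIOZPVQCLN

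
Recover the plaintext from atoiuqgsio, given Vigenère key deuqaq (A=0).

xpusuadooy

Repeat the key across the ciphertext: deuqaqdeuq
a(0)−d(3): -3≡23 → x
t(19)−e(4): 15 → p
o(14)−u(20): -6≡20 → u
i(8)−q(16): -8≡18 → s
u(20)−a(0): 20 → u
q(16)−q(16): 0 → a
g(6)−d(3): 3 → d
s(18)−e(4): 14 → o
i(8)−u(20): -12≡14 → o
o(14)−q(16): -2≡24 → y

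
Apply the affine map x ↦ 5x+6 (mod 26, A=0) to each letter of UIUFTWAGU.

U(20): 5·20+6=106≡2 → C
I(8): 5·8+6=46≡20 → U
U(20): 5·20+6=106≡2 → C
F(5): 5·5+6=31≡5 → F
T(19): 5·19+6=101≡23 → X
W(22): 5·22+6=116≡12 → M
A(0): 5·0+6=6 → G
G(6): 5·6+6=36≡10 → K
U(20): 5·20+6=106≡2 → C

CUCFXMGKC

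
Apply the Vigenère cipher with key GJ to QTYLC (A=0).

Repeat the key across the message: GJGJG
Q(16)+G(6): 22 → W
T(19)+J(9): 28≡2 → C
Y(24)+G(6): 30≡4 → E
L(11)+J(9): 20 → U
C(2)+G(6): 8 → I

WCEUI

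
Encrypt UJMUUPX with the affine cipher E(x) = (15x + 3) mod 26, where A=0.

RIBRRUK

U(20): 15·20+3=303≡17 → R
J(9): 15·9+3=138≡8 → I
M(12): 15·12+3=183≡1 → B
U(20): 15·20+3=303≡17 → R
U(20): 15·20+3=303≡17 → R
P(15): 15·15+3=228≡20 → U
X(23): 15·23+3=348≡10 → K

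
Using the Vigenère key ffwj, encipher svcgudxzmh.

Repeat the key across the message: ffwjffwjff
s(18)+f(5): 23 → x
v(21)+f(5): 26≡0 → a
c(2)+w(22): 24 → y
g(6)+j(9): 15 → p
u(20)+f(5): 25 → z
d(3)+f(5): 8 → i
x(23)+w(22): 45≡19 → t
z(25)+j(9): 34≡8 → i
m(12)+f(5): 17 → r
h(7)+f(5): 12 → m

xaypzitirm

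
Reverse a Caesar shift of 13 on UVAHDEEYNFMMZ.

U(20): 20−13=7 → H
V(21): 21−13=8 → I
A(0): 0−13=-13≡13 → N
H(7): 7−13=-6≡20 → U
D(3): 3−13=-10≡16 → Q
E(4): 4−13=-9≡17 → R
E(4): 4−13=-9≡17 → R
Y(24): 24−13=11 → L
N(13): 13−13=0 → A
F(5): 5−13=-8≡18 → S
M(12): 12−13=-1≡25 → Z
M(12): 12−13=-1≡25 → Z
Z(25): 25−13=12 → M

HINUQRRLASZZM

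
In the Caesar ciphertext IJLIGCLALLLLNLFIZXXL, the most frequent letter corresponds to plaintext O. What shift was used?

The most frequent ciphertext letter is L (appears 8 times).
L is position 11; O is position 14.
Shift = -3≡23.

23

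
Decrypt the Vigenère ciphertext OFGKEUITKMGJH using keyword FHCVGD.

JYEPYRDMIRAGC

Repeat the key across the ciphertext: FHCVGDFHCVGDF
O(14)−F(5): 9 → J
F(5)−H(7): -2≡24 → Y
G(6)−C(2): 4 → E
K(10)−V(21): -11≡15 → P
E(4)−G(6): -2≡24 → Y
U(20)−D(3): 17 → R
I(8)−F(5): 3 → D
T(19)−H(7): 12 → M
K(10)−C(2): 8 → I
M(12)−V(21): -9≡17 → R
G(6)−G(6): 0 → A
J(9)−D(3): 6 → G
H(7)−F(5): 2 → C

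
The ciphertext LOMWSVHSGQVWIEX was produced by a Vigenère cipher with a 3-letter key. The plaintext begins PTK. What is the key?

Subtract each crib letter from the matching ciphertext letter (mod 26):
L(11)−P(15)=-4≡22 → W
O(14)−T(19)=-5≡21 → V
M(12)−K(10)=2 → C

WVC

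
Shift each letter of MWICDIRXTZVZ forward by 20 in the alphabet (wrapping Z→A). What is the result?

GQCWXCLRNTPT

M(12): 12+20=32≡6 → G
W(22): 22+20=42≡16 → Q
I(8): 8+20=28≡2 → C
C(2): 2+20=22 → W
D(3): 3+20=23 → X
I(8): 8+20=28≡2 → C
R(17): 17+20=37≡11 → L
X(23): 23+20=43≡17 → R
T(19): 19+20=39≡13 → N
Z(25): 25+20=45≡19 → T
V(21): 21+20=41≡15 → P
Z(25): 25+20=45≡19 → T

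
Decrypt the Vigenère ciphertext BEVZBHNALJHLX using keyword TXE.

IHRGEDUDHQKHE

Repeat the key across the ciphertext: TXETXETXETXET
B(1)−T(19): -18≡8 → I
E(4)−X(23): -19≡7 → H
V(21)−E(4): 17 → R
Z(25)−T(19): 6 → G
B(1)−X(23): -22≡4 → E
H(7)−E(4): 3 → D
N(13)−T(19): -6≡20 → U
A(0)−X(23): -23≡3 → D
L(11)−E(4): 7 → H
J(9)−T(19): -10≡16 → Q
H(7)−X(23): -16≡10 → K
L(11)−E(4): 7 → H
X(23)−T(19): 4 → E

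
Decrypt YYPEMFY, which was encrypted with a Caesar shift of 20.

EEVKSLE

Y(24): 24−20=4 → E
Y(24): 24−20=4 → E
P(15): 15−20=-5≡21 → V
E(4): 4−20=-16≡10 → K
M(12): 12−20=-8≡18 → S
F(5): 5−20=-15≡11 → L
Y(24): 24−20=4 → E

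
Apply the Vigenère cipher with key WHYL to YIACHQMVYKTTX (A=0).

Repeat the key across the message: WHYLWHYLWHYLW
Y(24)+W(22): 46≡20 → U
I(8)+H(7): 15 → P
A(0)+Y(24): 24 → Y
C(2)+L(11): 13 → N
H(7)+W(22): 29≡3 → D
Q(16)+H(7): 23 → X
M(12)+Y(24): 36≡10 → K
V(21)+L(11): 32≡6 → G
Y(24)+W(22): 46≡20 → U
K(10)+H(7): 17 → R
T(19)+Y(24): 43≡17 → R
T(19)+L(11): 30≡4 → E
X(23)+W(22): 45≡19 → T

UPYNDXKGURRET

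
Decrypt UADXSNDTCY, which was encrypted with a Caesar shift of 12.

IORLGBRHQM

U(20): 20−12=8 → I
A(0): 0−12=-12≡14 → O
D(3): 3−12=-9≡17 → R
X(23): 23−12=11 → L
S(18): 18−12=6 → G
N(13): 13−12=1 → B
D(3): 3−12=-9≡17 → R
T(19): 19−12=7 → H
C(2): 2−12=-10≡16 → Q
Y(24): 24−12=12 → M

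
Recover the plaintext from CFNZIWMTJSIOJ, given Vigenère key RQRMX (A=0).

Repeat the key across the ciphertext: RQRMXRQRMXRQR
C(2)−R(17): -15≡11 → L
F(5)−Q(16): -11≡15 → P
N(13)−R(17): -4≡22 → W
Z(25)−M(12): 13 → N
I(8)−X(23): -15≡11 → L
W(22)−R(17): 5 → F
M(12)−Q(16): -4≡22 → W
T(19)−R(17): 2 → C
J(9)−M(12): -3≡23 → X
S(18)−X(23): -5≡21 → V
I(8)−R(17): -9≡17 → R
O(14)−Q(16): -2≡24 → Y
J(9)−R(17): -8≡18 → S

LPWNLFWCXVRYS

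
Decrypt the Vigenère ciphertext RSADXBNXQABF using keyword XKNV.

Repeat the key across the ciphertext: XKNVXKNVXKNV
R(17)−X(23): -6≡20 → U
S(18)−K(10): 8 → I
A(0)−N(13): -13≡13 → N
D(3)−V(21): -18≡8 → I
X(23)−X(23): 0 → A
B(1)−K(10): -9≡17 → R
N(13)−N(13): 0 → A
X(23)−V(21): 2 → C
Q(16)−X(23): -7≡19 → T
A(0)−K(10): -10≡16 → Q
B(1)−N(13): -12≡14 → O
F(5)−V(21): -16≡10 → K

UINIARACTQOK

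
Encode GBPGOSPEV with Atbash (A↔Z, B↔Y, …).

G(6) → T(19)
B(1) → Y(24)
P(15) → K(10)
G(6) → T(19)
O(14) → L(11)
S(18) → H(7)
P(15) → K(10)
E(4) → V(21)
V(21) → E(4)

TYKTLHKVE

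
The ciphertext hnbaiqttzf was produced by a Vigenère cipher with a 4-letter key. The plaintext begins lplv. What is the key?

Subtract each crib letter from the matching ciphertext letter (mod 26):
h(7)−l(11)=-4≡22 → w
n(13)−p(15)=-2≡24 → y
b(1)−l(11)=-10≡16 → q
a(0)−v(21)=-21≡5 → f

wyqf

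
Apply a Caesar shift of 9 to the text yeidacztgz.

hnrmjlicpi

y(24): 24+9=33≡7 → h
e(4): 4+9=13 → n
i(8): 8+9=17 → r
d(3): 3+9=12 → m
a(0): 0+9=9 → j
c(2): 2+9=11 → l
z(25): 25+9=34≡8 → i
t(19): 19+9=28≡2 → c
g(6): 6+9=15 → p
z(25): 25+9=34≡8 → i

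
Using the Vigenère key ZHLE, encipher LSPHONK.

Repeat the key across the message: ZHLEZHL
L(11)+Z(25): 36≡10 → K
S(18)+H(7): 25 → Z
P(15)+L(11): 26≡0 → A
H(7)+E(4): 11 → L
O(14)+Z(25): 39≡13 → N
N(13)+H(7): 20 → U
K(10)+L(11): 21 → V

KZALNUV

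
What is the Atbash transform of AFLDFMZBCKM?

ZUOWUNAYXPN

A(0) → Z(25)
F(5) → U(20)
L(11) → O(14)
D(3) → W(22)
F(5) → U(20)
M(12) → N(13)
Z(25) → A(0)
B(1) → Y(24)
C(2) → X(23)
K(10) → P(15)
M(12) → N(13)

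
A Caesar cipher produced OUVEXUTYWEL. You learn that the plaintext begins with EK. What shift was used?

10

From the crib: O(14)−E(4)=10, so the shift is 10.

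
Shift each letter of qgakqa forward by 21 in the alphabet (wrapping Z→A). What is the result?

q(16): 16+21=37≡11 → l
g(6): 6+21=27≡1 → b
a(0): 0+21=21 → v
k(10): 10+21=31≡5 → f
q(16): 16+21=37≡11 → l
a(0): 0+21=21 → v

lbvflv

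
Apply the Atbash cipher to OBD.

O(14) → L(11)
B(1) → Y(24)
D(3) → W(22)

LYW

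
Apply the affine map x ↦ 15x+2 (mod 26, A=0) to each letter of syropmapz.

s(18): 15·18+2=272≡12 → m
y(24): 15·24+2=362≡24 → y
r(17): 15·17+2=257≡23 → x
o(14): 15·14+2=212≡4 → e
p(15): 15·15+2=227≡19 → t
m(12): 15·12+2=182≡0 → a
a(0): 15·0+2=2 → c
p(15): 15·15+2=227≡19 → t
z(25): 15·25+2=377≡13 → n

myxetactn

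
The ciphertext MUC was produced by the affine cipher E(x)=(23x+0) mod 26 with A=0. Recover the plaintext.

The inverse of 23 mod 26 is 17, since 23·17=391≡1. Apply D(y)=17·(y−0) mod 26:
M(12): 17·(12−0)=204≡22 → W
U(20): 17·(20−0)=340≡2 → C
C(2): 17·(2−0)=34≡8 → I

WCI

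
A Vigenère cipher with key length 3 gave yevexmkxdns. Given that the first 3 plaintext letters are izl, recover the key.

qfk

Subtract each crib letter from the matching ciphertext letter (mod 26):
y(24)−i(8)=16 → q
e(4)−z(25)=-21≡5 → f
v(21)−l(11)=10 → k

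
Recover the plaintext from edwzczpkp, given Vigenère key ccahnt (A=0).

Repeat the key across the ciphertext: ccahntcca
e(4)−c(2): 2 → c
d(3)−c(2): 1 → b
w(22)−a(0): 22 → w
z(25)−h(7): 18 → s
c(2)−n(13): -11≡15 → p
z(25)−t(19): 6 → g
p(15)−c(2): 13 → n
k(10)−c(2): 8 → i
p(15)−a(0): 15 → p

cbwspgnip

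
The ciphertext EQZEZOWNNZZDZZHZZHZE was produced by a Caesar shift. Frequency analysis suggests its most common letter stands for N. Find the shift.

The most frequent ciphertext letter is Z (appears 9 times).
Z is position 25; N is position 13.
Shift = 12.

12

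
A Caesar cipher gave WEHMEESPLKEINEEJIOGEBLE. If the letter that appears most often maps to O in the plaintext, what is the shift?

16

The most frequent ciphertext letter is E (appears 8 times).
E is position 4; O is position 14.
Shift = -10≡16.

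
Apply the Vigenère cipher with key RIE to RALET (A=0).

Repeat the key across the message: RIERI
R(17)+R(17): 34≡8 → I
A(0)+I(8): 8 → I
L(11)+E(4): 15 → P
E(4)+R(17): 21 → V
T(19)+I(8): 27≡1 → B

IIPVB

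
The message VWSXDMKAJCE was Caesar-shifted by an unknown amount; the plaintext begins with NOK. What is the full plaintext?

NOKPVECSBUW

From the crib: V(21)−N(13)=8, so the shift is 8.
Subtract 8 from each ciphertext letter:
V(21): 21−8=13 → N
W(22): 22−8=14 → O
S(18): 18−8=10 → K
X(23): 23−8=15 → P
D(3): 3−8=-5≡21 → V
M(12): 12−8=4 → E
K(10): 10−8=2 → C
A(0): 0−8=-8≡18 → S
J(9): 9−8=1 → B
C(2): 2−8=-6≡20 → U
E(4): 4−8=-4≡22 → W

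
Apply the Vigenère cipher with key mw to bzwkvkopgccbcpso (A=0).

Repeat the key across the message: mwmwmwmwmwmwmwmw
b(1)+m(12): 13 → n
z(25)+w(22): 47≡21 → v
w(22)+m(12): 34≡8 → i
k(10)+w(22): 32≡6 → g
v(21)+m(12): 33≡7 → h
k(10)+w(22): 32≡6 → g
o(14)+m(12): 26≡0 → a
p(15)+w(22): 37≡11 → l
g(6)+m(12): 18 → s
c(2)+w(22): 24 → y
c(2)+m(12): 14 → o
b(1)+w(22): 23 → x
c(2)+m(12): 14 → o
p(15)+w(22): 37≡11 → l
s(18)+m(12): 30≡4 → e
o(14)+w(22): 36≡10 → k

nvighgalsyoxolek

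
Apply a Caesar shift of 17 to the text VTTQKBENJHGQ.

MKKHBSVEAYXH

V(21): 21+17=38≡12 → M
T(19): 19+17=36≡10 → K
T(19): 19+17=36≡10 → K
Q(16): 16+17=33≡7 → H
K(10): 10+17=27≡1 → B
B(1): 1+17=18 → S
E(4): 4+17=21 → V
N(13): 13+17=30≡4 → E
J(9): 9+17=26≡0 → A
H(7): 7+17=24 → Y
G(6): 6+17=23 → X
Q(16): 16+17=33≡7 → H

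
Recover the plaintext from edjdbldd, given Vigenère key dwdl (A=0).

Repeat the key across the ciphertext: dwdldwdl
e(4)−d(3): 1 → b
d(3)−w(22): -19≡7 → h
j(9)−d(3): 6 → g
d(3)−l(11): -8≡18 → s
b(1)−d(3): -2≡24 → y
l(11)−w(22): -11≡15 → p
d(3)−d(3): 0 → a
d(3)−l(11): -8≡18 → s

bhgsypas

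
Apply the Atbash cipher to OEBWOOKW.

LVYDLLPD

O(14) → L(11)
E(4) → V(21)
B(1) → Y(24)
W(22) → D(3)
O(14) → L(11)
O(14) → L(11)
K(10) → P(15)
W(22) → D(3)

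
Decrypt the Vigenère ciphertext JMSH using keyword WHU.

NFYL

Repeat the key across the ciphertext: WHUW
J(9)−W(22): -13≡13 → N
M(12)−H(7): 5 → F
S(18)−U(20): -2≡24 → Y
H(7)−W(22): -15≡11 → L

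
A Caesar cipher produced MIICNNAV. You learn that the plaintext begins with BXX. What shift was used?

11

From the crib: M(12)−B(1)=11, so the shift is 11.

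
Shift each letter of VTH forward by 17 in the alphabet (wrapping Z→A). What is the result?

V(21): 21+17=38≡12 → M
T(19): 19+17=36≡10 → K
H(7): 7+17=24 → Y

MKY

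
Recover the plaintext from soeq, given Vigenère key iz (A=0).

kpwr

Repeat the key across the ciphertext: iziz
s(18)−i(8): 10 → k
o(14)−z(25): -11≡15 → p
e(4)−i(8): -4≡22 → w
q(16)−z(25): -9≡17 → r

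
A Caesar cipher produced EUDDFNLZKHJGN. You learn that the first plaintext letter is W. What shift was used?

From the crib: E(4)−W(22)=-18≡8, so the shift is 8.

8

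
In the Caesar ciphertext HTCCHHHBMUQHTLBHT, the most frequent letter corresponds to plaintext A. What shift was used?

7

The most frequent ciphertext letter is H (appears 6 times).
H is position 7; A is position 0.
Shift = 7.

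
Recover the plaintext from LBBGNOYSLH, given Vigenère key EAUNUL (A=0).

HBHTTDUSRU

Repeat the key across the ciphertext: EAUNULEAUN
L(11)−E(4): 7 → H
B(1)−A(0): 1 → B
B(1)−U(20): -19≡7 → H
G(6)−N(13): -7≡19 → T
N(13)−U(20): -7≡19 → T
O(14)−L(11): 3 → D
Y(24)−E(4): 20 → U
S(18)−A(0): 18 → S
L(11)−U(20): -9≡17 → R
H(7)−N(13): -6≡20 → U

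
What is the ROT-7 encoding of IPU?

PWB

I(8): 8+7=15 → P
P(15): 15+7=22 → W
U(20): 20+7=27≡1 → B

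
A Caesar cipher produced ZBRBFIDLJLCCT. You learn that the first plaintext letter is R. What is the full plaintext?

From the crib: Z(25)−R(17)=8, so the shift is 8.
Subtract 8 from each ciphertext letter:
Z(25): 25−8=17 → R
B(1): 1−8=-7≡19 → T
R(17): 17−8=9 → J
B(1): 1−8=-7≡19 → T
F(5): 5−8=-3≡23 → X
I(8): 8−8=0 → A
D(3): 3−8=-5≡21 → V
L(11): 11−8=3 → D
J(9): 9−8=1 → B
L(11): 11−8=3 → D
C(2): 2−8=-6≡20 → U
C(2): 2−8=-6≡20 → U
T(19): 19−8=11 → L

RTJTXAVDBDUUL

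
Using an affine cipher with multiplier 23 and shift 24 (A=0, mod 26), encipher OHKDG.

O(14): 23·14+24=346≡8 → I
H(7): 23·7+24=185≡3 → D
K(10): 23·10+24=254≡20 → U
D(3): 23·3+24=93≡15 → P
G(6): 23·6+24=162≡6 → G

IDUPG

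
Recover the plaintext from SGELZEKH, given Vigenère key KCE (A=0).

Repeat the key across the ciphertext: KCEKCEKC
S(18)−K(10): 8 → I
G(6)−C(2): 4 → E
E(4)−E(4): 0 → A
L(11)−K(10): 1 → B
Z(25)−C(2): 23 → X
E(4)−E(4): 0 → A
K(10)−K(10): 0 → A
H(7)−C(2): 5 → F

IEABXAAF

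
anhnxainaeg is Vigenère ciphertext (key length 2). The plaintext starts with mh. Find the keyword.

og

Subtract each crib letter from the matching ciphertext letter (mod 26):
a(0)−m(12)=-12≡14 → o
n(13)−h(7)=6 → g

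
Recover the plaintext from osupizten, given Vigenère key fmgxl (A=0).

jgosxuhyq

Repeat the key across the ciphertext: fmgxlfmgx
o(14)−f(5): 9 → j
s(18)−m(12): 6 → g
u(20)−g(6): 14 → o
p(15)−x(23): -8≡18 → s
i(8)−l(11): -3≡23 → x
z(25)−f(5): 20 → u
t(19)−m(12): 7 → h
e(4)−g(6): -2≡24 → y
n(13)−x(23): -10≡16 → q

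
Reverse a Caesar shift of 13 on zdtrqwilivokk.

mqgedjvyvibxx

z(25): 25−13=12 → m
d(3): 3−13=-10≡16 → q
t(19): 19−13=6 → g
r(17): 17−13=4 → e
q(16): 16−13=3 → d
w(22): 22−13=9 → j
i(8): 8−13=-5≡21 → v
l(11): 11−13=-2≡24 → y
i(8): 8−13=-5≡21 → v
v(21): 21−13=8 → i
o(14): 14−13=1 → b
k(10): 10−13=-3≡23 → x
k(10): 10−13=-3≡23 → x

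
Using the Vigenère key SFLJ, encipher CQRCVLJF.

UVCLNQUO

Repeat the key across the message: SFLJSFLJ
C(2)+S(18): 20 → U
Q(16)+F(5): 21 → V
R(17)+L(11): 28≡2 → C
C(2)+J(9): 11 → L
V(21)+S(18): 39≡13 → N
L(11)+F(5): 16 → Q
J(9)+L(11): 20 → U
F(5)+J(9): 14 → O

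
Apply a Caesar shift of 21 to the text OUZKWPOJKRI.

JPUFRKJEFMD

O(14): 14+21=35≡9 → J
U(20): 20+21=41≡15 → P
Z(25): 25+21=46≡20 → U
K(10): 10+21=31≡5 → F
W(22): 22+21=43≡17 → R
P(15): 15+21=36≡10 → K
O(14): 14+21=35≡9 → J
J(9): 9+21=30≡4 → E
K(10): 10+21=31≡5 → F
R(17): 17+21=38≡12 → M
I(8): 8+21=29≡3 → D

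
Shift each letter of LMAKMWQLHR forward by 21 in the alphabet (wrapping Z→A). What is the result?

L(11): 11+21=32≡6 → G
M(12): 12+21=33≡7 → H
A(0): 0+21=21 → V
K(10): 10+21=31≡5 → F
M(12): 12+21=33≡7 → H
W(22): 22+21=43≡17 → R
Q(16): 16+21=37≡11 → L
L(11): 11+21=32≡6 → G
H(7): 7+21=28≡2 → C
R(17): 17+21=38≡12 → M

GHVFHRLGCM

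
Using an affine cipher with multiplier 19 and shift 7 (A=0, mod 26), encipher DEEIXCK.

D(3): 19·3+7=64≡12 → M
E(4): 19·4+7=83≡5 → F
E(4): 19·4+7=83≡5 → F
I(8): 19·8+7=159≡3 → D
X(23): 19·23+7=444≡2 → C
C(2): 19·2+7=45≡19 → T
K(10): 19·10+7=197≡15 → P

MFFDCTP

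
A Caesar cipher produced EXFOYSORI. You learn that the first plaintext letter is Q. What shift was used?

From the crib: E(4)−Q(16)=-12≡14, so the shift is 14.

14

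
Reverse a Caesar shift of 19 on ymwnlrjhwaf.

y(24): 24−19=5 → f
m(12): 12−19=-7≡19 → t
w(22): 22−19=3 → d
n(13): 13−19=-6≡20 → u
l(11): 11−19=-8≡18 → s
r(17): 17−19=-2≡24 → y
j(9): 9−19=-10≡16 → q
h(7): 7−19=-12≡14 → o
w(22): 22−19=3 → d
a(0): 0−19=-19≡7 → h
f(5): 5−19=-14≡12 → m

ftdusyqodhm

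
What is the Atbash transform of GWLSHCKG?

G(6) → T(19)
W(22) → D(3)
L(11) → O(14)
S(18) → H(7)
H(7) → S(18)
C(2) → X(23)
K(10) → P(15)
G(6) → T(19)

TDOHSXPT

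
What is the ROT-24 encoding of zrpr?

z(25): 25+24=49≡23 → x
r(17): 17+24=41≡15 → p
p(15): 15+24=39≡13 → n
r(17): 17+24=41≡15 → p

xpnp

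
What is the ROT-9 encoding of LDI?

UMR

L(11): 11+9=20 → U
D(3): 3+9=12 → M
I(8): 8+9=17 → R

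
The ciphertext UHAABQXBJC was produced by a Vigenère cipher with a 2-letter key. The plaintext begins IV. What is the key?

MM

Subtract each crib letter from the matching ciphertext letter (mod 26):
U(20)−I(8)=12 → M
H(7)−V(21)=-14≡12 → M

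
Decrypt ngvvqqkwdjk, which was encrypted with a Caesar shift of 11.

n(13): 13−11=2 → c
g(6): 6−11=-5≡21 → v
v(21): 21−11=10 → k
v(21): 21−11=10 → k
q(16): 16−11=5 → f
q(16): 16−11=5 → f
k(10): 10−11=-1≡25 → z
w(22): 22−11=11 → l
d(3): 3−11=-8≡18 → s
j(9): 9−11=-2≡24 → y
k(10): 10−11=-1≡25 → z

cvkkffzlsyz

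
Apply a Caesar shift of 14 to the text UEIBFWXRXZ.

U(20): 20+14=34≡8 → I
E(4): 4+14=18 → S
I(8): 8+14=22 → W
B(1): 1+14=15 → P
F(5): 5+14=19 → T
W(22): 22+14=36≡10 → K
X(23): 23+14=37≡11 → L
R(17): 17+14=31≡5 → F
X(23): 23+14=37≡11 → L
Z(25): 25+14=39≡13 → N

ISWPTKLFLN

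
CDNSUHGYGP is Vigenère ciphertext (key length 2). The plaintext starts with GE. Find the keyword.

Subtract each crib letter from the matching ciphertext letter (mod 26):
C(2)−G(6)=-4≡22 → W
D(3)−E(4)=-1≡25 → Z

WZ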